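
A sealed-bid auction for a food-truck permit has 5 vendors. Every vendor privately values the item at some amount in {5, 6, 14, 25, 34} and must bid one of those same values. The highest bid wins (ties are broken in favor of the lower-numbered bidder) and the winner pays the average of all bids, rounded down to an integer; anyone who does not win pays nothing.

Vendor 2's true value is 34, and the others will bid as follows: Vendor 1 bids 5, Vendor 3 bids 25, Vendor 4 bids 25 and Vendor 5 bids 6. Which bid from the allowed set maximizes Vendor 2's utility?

Bid 5: loses, pays 0, utility 0.
Bid 6: loses, pays 0, utility 0.
Bid 14: loses, pays 0, utility 0.
Bid 25: wins, pays 17, utility 34 - 17 = 17.
Bid 34: wins, pays 19, utility 34 - 19 = 15.
The best choice is 25 with utility 17.

25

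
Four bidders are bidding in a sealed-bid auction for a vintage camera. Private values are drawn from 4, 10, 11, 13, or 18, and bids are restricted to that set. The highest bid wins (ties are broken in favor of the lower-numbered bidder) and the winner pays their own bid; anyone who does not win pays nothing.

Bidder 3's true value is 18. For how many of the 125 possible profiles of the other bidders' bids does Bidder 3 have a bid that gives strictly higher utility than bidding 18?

36

Others bid (4, 4, 4): truth gives 0; bid 10 gives 8 > 0. Violating.
Others bid (4, 4, 10): truth gives 0; bid 10 gives 8 > 0. Violating.
Others bid (4, 4, 11): truth gives 0; bid 11 gives 7 > 0. Violating.
Others bid (4, 4, 13): truth gives 0; bid 13 gives 5 > 0. Violating.
Others bid (4, 4, 18): truth gives 0; no alternative beats it.
Others bid (4, 10, 18): truth gives 0; no alternative beats it.
(Checking all 125 profiles: 36 have a profitable deviation, 89 do not.)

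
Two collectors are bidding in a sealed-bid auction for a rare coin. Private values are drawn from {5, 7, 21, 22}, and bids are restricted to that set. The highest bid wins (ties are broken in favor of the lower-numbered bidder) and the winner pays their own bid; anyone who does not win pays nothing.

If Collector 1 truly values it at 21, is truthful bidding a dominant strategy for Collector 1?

Consider the case where Collector 2 bids 5.
Truthful bid 21: wins, pays 21, utility 21 - 21 = 0.
Bid 5 instead: wins, pays 5, utility 21 - 5 = 16.
Since 16 > 0, bidding 5 is strictly better here, so truthful bidding is not dominant.

No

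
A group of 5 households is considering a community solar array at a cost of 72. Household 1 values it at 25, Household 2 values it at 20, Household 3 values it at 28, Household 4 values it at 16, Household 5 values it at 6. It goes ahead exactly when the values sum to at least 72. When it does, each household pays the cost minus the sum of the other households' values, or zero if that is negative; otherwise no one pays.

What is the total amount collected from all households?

7

Total value 95 ≥ cost 72, so it is built.
Household 1: others sum to 70; max(0, 72 - 70) = 2.
Household 2: others sum to 75; max(0, 72 - 75) = 0.
Household 3: others sum to 67; max(0, 72 - 67) = 5.
Household 4: others sum to 79; max(0, 72 - 79) = 0.
Household 5: others sum to 89; max(0, 72 - 89) = 0.
Total collected = 2 + 0 + 5 + 0 + 0 = 7.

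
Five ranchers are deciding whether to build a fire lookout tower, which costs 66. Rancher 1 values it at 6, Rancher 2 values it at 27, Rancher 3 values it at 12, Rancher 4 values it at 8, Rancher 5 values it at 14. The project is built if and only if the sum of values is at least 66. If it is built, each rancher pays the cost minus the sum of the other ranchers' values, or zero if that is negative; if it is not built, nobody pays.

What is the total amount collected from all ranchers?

Total value 67 ≥ cost 66, so it is built.
Rancher 1: others sum to 61; max(0, 66 - 61) = 5.
Rancher 2: others sum to 40; max(0, 66 - 40) = 26.
Rancher 3: others sum to 55; max(0, 66 - 55) = 11.
Rancher 4: others sum to 59; max(0, 66 - 59) = 7.
Rancher 5: others sum to 53; max(0, 66 - 53) = 13.
Total collected = 5 + 26 + 11 + 7 + 13 = 62.

62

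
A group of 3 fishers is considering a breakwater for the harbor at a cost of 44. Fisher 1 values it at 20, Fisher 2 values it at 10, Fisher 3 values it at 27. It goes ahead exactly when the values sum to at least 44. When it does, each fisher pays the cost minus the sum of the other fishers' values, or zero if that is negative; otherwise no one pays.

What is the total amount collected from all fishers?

21

Total value 57 ≥ cost 44, so it is built.
Fisher 1: others sum to 37; max(0, 44 - 37) = 7.
Fisher 2: others sum to 47; max(0, 44 - 47) = 0.
Fisher 3: others sum to 30; max(0, 44 - 30) = 14.
Total collected = 7 + 0 + 14 = 21.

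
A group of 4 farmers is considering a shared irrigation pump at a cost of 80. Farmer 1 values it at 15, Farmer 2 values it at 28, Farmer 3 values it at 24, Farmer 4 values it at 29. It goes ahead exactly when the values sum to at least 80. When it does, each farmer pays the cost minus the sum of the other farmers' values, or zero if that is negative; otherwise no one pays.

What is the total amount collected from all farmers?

33

Total value 96 ≥ cost 80, so it is built.
Farmer 1: others sum to 81; max(0, 80 - 81) = 0.
Farmer 2: others sum to 68; max(0, 80 - 68) = 12.
Farmer 3: others sum to 72; max(0, 80 - 72) = 8.
Farmer 4: others sum to 67; max(0, 80 - 67) = 13.
Total collected = 0 + 12 + 8 + 13 = 33.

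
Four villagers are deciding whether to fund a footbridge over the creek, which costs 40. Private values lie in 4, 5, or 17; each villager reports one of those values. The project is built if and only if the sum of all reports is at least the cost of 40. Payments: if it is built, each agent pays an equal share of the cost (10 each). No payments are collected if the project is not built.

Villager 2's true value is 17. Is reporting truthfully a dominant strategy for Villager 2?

Yes

Check each profile of the others' reports and compare truth against every alternative report.
Others report (4, 4, 17): truth gives 7, best alternative gives 0.
Others report (4, 5, 17): truth gives 7, best alternative gives 0.
Others report (4, 17, 4): truth gives 7, best alternative gives 0.
Others report (4, 17, 5): truth gives 7, best alternative gives 0.
Others report (5, 4, 17): truth gives 7, best alternative gives 0.
Others report (5, 5, 17): truth gives 7, best alternative gives 0.
(Remaining 21 profiles checked similarly; truth is weakly best in each.)
In every case the truthful report is at least as good as any alternative, so it is a dominant strategy.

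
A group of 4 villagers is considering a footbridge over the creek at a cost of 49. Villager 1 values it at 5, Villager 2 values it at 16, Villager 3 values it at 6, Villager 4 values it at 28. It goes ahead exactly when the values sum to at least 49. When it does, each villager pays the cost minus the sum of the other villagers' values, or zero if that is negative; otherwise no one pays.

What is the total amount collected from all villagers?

32

Total value 55 ≥ cost 49, so it is built.
Villager 1: others sum to 50; max(0, 49 - 50) = 0.
Villager 2: others sum to 39; max(0, 49 - 39) = 10.
Villager 3: others sum to 49; max(0, 49 - 49) = 0.
Villager 4: others sum to 27; max(0, 49 - 27) = 22.
Total collected = 0 + 10 + 0 + 22 = 32.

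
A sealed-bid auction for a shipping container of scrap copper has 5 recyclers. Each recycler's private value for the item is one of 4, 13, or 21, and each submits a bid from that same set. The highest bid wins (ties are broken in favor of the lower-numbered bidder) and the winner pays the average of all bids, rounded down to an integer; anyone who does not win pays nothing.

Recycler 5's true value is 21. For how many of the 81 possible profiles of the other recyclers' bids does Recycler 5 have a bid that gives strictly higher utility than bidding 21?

1

Others bid (4, 4, 4, 4): truth gives 14; bid 13 gives 16 > 14. Violating.
Others bid (4, 4, 4, 13): truth gives 12; no alternative beats it.
Others bid (4, 4, 4, 21): truth gives 0; no alternative beats it.
(Checking all 81 profiles: 1 has a profitable deviation, 80 do not.)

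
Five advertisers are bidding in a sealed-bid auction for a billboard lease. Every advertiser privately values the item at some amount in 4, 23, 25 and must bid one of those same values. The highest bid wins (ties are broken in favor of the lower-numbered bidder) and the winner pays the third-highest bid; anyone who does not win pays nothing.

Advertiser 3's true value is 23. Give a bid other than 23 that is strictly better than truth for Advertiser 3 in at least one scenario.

Suppose Advertiser 1 bids 4, Advertiser 2 bids 4, Advertiser 4 bids 4 and Advertiser 5 bids 25.
Bid 23: loses, pays 0, utility 0.
Bid 25: wins, pays 4, utility 23 - 4 = 19.
So bidding 25 beats truth here (19 > 0).

25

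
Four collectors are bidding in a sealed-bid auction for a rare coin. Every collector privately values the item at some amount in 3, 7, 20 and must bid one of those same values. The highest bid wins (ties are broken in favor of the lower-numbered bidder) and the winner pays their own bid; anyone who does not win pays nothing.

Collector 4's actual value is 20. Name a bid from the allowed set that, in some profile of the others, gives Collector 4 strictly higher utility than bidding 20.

7

Suppose Collector 1 bids 3, Collector 2 bids 3 and Collector 3 bids 3.
Bid 20: wins, pays 20, utility 20 - 20 = 0.
Bid 7: wins, pays 7, utility 20 - 7 = 13.
So bidding 7 beats truth here (13 > 0).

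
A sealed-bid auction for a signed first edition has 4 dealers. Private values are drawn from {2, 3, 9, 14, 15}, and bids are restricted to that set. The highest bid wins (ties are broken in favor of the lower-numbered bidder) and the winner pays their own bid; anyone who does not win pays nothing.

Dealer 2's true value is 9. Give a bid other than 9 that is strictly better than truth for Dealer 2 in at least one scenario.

3

Suppose Dealer 1 bids 2, Dealer 3 bids 2 and Dealer 4 bids 2.
Bid 9: wins, pays 9, utility 9 - 9 = 0.
Bid 3: wins, pays 3, utility 9 - 3 = 6.
So bidding 3 beats truth here (6 > 0).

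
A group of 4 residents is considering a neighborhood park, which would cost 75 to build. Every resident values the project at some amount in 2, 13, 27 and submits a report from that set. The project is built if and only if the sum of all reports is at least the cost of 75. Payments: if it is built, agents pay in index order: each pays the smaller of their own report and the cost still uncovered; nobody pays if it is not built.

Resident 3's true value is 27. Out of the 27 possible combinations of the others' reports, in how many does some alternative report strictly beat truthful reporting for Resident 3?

Others report (13, 27, 27): truth gives 0; report 13 gives 14 > 0. Violating.
Others report (27, 13, 27): truth gives 0; report 13 gives 14 > 0. Violating.
Others report (27, 27, 13): truth gives 6; report 13 gives 14 > 6. Violating.
Others report (27, 27, 27): truth gives 6; report 2 gives 25 > 6. Violating.
Others report (2, 2, 2): truth gives 0; no alternative beats it.
Others report (2, 2, 13): truth gives 0; no alternative beats it.
(Checking all 27 profiles: 4 have a profitable deviation, 23 do not.)

4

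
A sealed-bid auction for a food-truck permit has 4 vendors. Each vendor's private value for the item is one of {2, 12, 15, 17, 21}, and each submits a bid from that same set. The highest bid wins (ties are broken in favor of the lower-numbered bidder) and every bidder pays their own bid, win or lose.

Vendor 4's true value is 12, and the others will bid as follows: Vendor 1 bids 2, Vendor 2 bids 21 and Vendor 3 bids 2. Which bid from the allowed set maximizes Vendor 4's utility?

Bid 2: loses but pays 2, utility -2.
Bid 12: loses but pays 12, utility -12.
Bid 15: loses but pays 15, utility -15.
Bid 17: loses but pays 17, utility -17.
Bid 21: loses but pays 21, utility -21.
The best choice is 2 with utility -2.

2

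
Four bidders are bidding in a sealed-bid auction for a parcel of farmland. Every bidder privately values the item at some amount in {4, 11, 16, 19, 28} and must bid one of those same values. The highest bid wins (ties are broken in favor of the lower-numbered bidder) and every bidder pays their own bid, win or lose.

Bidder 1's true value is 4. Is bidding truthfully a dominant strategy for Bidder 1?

Yes

Check each profile of the others' bids and compare truth against every alternative bid.
Others bid (4, 4, 4): truth gives 0, best alternative gives -7.
Others bid (4, 4, 16): truth gives -4, best alternative gives -11.
Others bid (4, 4, 19): truth gives -4, best alternative gives -11.
Others bid (4, 4, 28): truth gives -4, best alternative gives -11.
Others bid (4, 11, 16): truth gives -4, best alternative gives -11.
Others bid (4, 11, 19): truth gives -4, best alternative gives -11.
(Remaining 119 profiles checked similarly; truth is weakly best in each.)
In every case the truthful bid is at least as good as any alternative, so it is a dominant strategy.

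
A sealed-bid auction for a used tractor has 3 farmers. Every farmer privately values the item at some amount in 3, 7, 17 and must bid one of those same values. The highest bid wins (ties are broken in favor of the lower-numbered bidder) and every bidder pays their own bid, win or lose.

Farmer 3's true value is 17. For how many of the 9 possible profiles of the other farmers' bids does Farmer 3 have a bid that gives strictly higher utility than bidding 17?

Others bid (3, 3): truth gives 0; bid 7 gives 10 > 0. Violating.
Others bid (3, 17): truth gives -17; bid 3 gives -3 > -17. Violating.
Others bid (7, 17): truth gives -17; bid 3 gives -3 > -17. Violating.
Others bid (17, 3): truth gives -17; bid 3 gives -3 > -17. Violating.
Others bid (3, 7): truth gives 0; no alternative beats it.
Others bid (7, 3): truth gives 0; no alternative beats it.
(Checking all 9 profiles: 6 have a profitable deviation, 3 do not.)

6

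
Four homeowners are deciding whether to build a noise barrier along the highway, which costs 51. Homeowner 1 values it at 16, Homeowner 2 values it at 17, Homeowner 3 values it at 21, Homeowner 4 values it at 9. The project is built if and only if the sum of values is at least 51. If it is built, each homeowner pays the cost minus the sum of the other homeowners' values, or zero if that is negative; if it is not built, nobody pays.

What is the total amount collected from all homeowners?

Total value 63 ≥ cost 51, so it is built.
Homeowner 1: others sum to 47; max(0, 51 - 47) = 4.
Homeowner 2: others sum to 46; max(0, 51 - 46) = 5.
Homeowner 3: others sum to 42; max(0, 51 - 42) = 9.
Homeowner 4: others sum to 54; max(0, 51 - 54) = 0.
Total collected = 4 + 5 + 9 + 0 = 18.

18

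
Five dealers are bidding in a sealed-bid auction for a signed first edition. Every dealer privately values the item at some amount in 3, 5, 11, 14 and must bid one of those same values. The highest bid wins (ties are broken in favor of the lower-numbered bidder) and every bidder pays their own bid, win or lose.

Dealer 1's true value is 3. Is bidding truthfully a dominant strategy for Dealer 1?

Consider the case where Dealer 2 bids 3, Dealer 3 bids 3, Dealer 4 bids 3 and Dealer 5 bids 5.
Truthful bid 3: loses but pays 3, utility -3.
Bid 5 instead: wins, pays 5, utility 3 - 5 = -2.
Since -2 > -3, bidding 5 is strictly better here, so truthful bidding is not dominant.

No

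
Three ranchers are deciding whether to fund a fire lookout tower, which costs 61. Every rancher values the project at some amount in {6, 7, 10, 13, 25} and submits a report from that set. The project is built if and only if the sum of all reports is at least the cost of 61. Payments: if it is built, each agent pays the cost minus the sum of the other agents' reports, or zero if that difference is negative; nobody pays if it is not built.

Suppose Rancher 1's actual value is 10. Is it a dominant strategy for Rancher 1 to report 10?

Check each profile of the others' reports and compare truth against every alternative report.
Others report (6, 6): truth gives 0, best alternative gives 0.
Others report (6, 7): truth gives 0, best alternative gives 0.
Others report (6, 10): truth gives 0, best alternative gives 0.
Others report (6, 13): truth gives 0, best alternative gives 0.
Others report (6, 25): truth gives 0, best alternative gives 0.
Others report (7, 6): truth gives 0, best alternative gives 0.
(Remaining 19 profiles checked similarly; truth is weakly best in each.)
In every case the truthful report is at least as good as any alternative, so it is a dominant strategy.

Yes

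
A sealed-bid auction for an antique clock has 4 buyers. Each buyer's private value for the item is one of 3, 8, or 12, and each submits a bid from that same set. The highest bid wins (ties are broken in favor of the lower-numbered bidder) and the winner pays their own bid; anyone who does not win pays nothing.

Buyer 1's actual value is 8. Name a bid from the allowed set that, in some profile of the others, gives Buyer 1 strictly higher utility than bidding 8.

Suppose Buyer 2 bids 3, Buyer 3 bids 3 and Buyer 4 bids 3.
Bid 8: wins, pays 8, utility 8 - 8 = 0.
Bid 3: wins, pays 3, utility 8 - 3 = 5.
So bidding 3 beats truth here (5 > 0).

3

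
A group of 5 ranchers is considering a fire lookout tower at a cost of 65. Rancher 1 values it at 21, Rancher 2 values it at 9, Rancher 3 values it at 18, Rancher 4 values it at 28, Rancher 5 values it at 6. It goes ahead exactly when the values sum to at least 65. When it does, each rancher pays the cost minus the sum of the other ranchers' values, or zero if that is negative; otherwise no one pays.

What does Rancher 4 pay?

11

Total value 82 ≥ cost 65, so the project is built.
The other ranchers' values sum to 54.
Cost minus that sum is 65 - 54 = 11.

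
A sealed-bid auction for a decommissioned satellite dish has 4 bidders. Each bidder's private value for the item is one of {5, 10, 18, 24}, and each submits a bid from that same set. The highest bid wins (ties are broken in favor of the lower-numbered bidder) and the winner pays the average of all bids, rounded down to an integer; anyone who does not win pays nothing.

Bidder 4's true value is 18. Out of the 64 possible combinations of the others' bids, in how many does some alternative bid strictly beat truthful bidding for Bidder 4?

Others bid (5, 5, 5): truth gives 10; bid 10 gives 12 > 10. Violating.
Others bid (5, 5, 18): truth gives 0; bid 24 gives 5 > 0. Violating.
Others bid (5, 10, 18): truth gives 0; bid 24 gives 4 > 0. Violating.
Others bid (5, 18, 5): truth gives 0; bid 24 gives 5 > 0. Violating.
Others bid (5, 5, 10): truth gives 9; no alternative beats it.
Others bid (5, 5, 24): truth gives 0; no alternative beats it.
(Checking all 64 profiles: 19 have a profitable deviation, 45 do not.)

19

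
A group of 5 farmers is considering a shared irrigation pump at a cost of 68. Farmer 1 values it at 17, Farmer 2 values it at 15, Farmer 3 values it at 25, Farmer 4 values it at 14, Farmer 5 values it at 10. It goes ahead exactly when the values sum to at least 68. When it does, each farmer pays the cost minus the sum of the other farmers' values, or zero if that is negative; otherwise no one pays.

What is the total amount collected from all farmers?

Total value 81 ≥ cost 68, so it is built.
Farmer 1: others sum to 64; max(0, 68 - 64) = 4.
Farmer 2: others sum to 66; max(0, 68 - 66) = 2.
Farmer 3: others sum to 56; max(0, 68 - 56) = 12.
Farmer 4: others sum to 67; max(0, 68 - 67) = 1.
Farmer 5: others sum to 71; max(0, 68 - 71) = 0.
Total collected = 4 + 2 + 12 + 1 + 0 = 19.

19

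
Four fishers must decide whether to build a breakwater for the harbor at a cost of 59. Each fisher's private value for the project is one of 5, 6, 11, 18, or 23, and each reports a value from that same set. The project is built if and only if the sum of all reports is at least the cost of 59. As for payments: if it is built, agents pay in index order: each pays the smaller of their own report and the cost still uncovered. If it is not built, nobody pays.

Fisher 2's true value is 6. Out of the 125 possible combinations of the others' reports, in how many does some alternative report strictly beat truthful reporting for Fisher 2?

Others report (11, 23, 23): truth gives 0; report 5 gives 1 > 0. Violating.
Others report (18, 18, 18): truth gives 0; report 5 gives 1 > 0. Violating.
Others report (18, 18, 23): truth gives 0; report 5 gives 1 > 0. Violating.
Others report (18, 23, 18): truth gives 0; report 5 gives 1 > 0. Violating.
Others report (5, 5, 5): truth gives 0; no alternative beats it.
Others report (5, 5, 6): truth gives 0; no alternative beats it.
(Checking all 125 profiles: 11 have a profitable deviation, 114 do not.)

11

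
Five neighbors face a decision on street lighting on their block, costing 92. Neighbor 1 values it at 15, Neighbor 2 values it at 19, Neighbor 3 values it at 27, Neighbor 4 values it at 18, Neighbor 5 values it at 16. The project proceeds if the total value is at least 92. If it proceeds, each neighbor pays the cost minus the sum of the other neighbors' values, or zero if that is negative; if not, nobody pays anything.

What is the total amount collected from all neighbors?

80

Total value 95 ≥ cost 92, so it is built.
Neighbor 1: others sum to 80; max(0, 92 - 80) = 12.
Neighbor 2: others sum to 76; max(0, 92 - 76) = 16.
Neighbor 3: others sum to 68; max(0, 92 - 68) = 24.
Neighbor 4: others sum to 77; max(0, 92 - 77) = 15.
Neighbor 5: others sum to 79; max(0, 92 - 79) = 13.
Total collected = 12 + 16 + 24 + 15 + 13 = 80.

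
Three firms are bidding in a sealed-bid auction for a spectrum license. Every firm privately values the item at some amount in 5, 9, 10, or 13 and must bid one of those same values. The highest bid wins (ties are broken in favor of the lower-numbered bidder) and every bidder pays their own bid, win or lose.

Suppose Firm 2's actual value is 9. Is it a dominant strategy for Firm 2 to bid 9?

No

Consider the case where Firm 1 bids 5 and Firm 3 bids 10.
Truthful bid 9: loses but pays 9, utility -9.
Bid 5 instead: loses but pays 5, utility -5.
Since -5 > -9, bidding 5 is strictly better here, so truthful bidding is not dominant.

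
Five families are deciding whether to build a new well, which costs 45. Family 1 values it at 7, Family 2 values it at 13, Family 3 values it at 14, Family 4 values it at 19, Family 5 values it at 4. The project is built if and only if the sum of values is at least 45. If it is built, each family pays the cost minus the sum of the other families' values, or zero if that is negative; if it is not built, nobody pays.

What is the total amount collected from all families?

10

Total value 57 ≥ cost 45, so it is built.
Family 1: others sum to 50; max(0, 45 - 50) = 0.
Family 2: others sum to 44; max(0, 45 - 44) = 1.
Family 3: others sum to 43; max(0, 45 - 43) = 2.
Family 4: others sum to 38; max(0, 45 - 38) = 7.
Family 5: others sum to 53; max(0, 45 - 53) = 0.
Total collected = 0 + 1 + 2 + 7 + 0 = 10.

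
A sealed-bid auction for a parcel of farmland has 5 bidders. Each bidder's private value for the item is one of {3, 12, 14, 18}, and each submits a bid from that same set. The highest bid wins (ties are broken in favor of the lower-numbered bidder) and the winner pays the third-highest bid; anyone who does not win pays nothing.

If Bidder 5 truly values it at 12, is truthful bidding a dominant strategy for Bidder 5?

No

Consider the case where Bidder 1 bids 3, Bidder 2 bids 3, Bidder 3 bids 3 and Bidder 4 bids 12.
Truthful bid 12: loses, pays 0, utility 0.
Bid 14 instead: wins, pays 3, utility 12 - 3 = 9.
Since 9 > 0, bidding 14 is strictly better here, so truthful bidding is not dominant.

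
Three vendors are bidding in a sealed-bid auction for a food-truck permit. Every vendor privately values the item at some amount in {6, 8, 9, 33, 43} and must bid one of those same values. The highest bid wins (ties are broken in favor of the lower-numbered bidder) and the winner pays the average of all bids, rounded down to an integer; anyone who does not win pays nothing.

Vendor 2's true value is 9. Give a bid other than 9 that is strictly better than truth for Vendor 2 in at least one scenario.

Suppose Vendor 1 bids 6 and Vendor 3 bids 6.
Bid 9: wins, pays 7, utility 9 - 7 = 2.
Bid 8: wins, pays 6, utility 9 - 6 = 3.
So bidding 8 beats truth here (3 > 2).

8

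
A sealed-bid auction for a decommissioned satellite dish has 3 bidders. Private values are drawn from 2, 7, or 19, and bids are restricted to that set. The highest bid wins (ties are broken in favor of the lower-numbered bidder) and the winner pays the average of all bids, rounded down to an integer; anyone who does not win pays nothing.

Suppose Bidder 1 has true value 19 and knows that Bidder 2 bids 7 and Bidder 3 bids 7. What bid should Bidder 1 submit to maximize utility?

7

Bid 2: loses, pays 0, utility 0.
Bid 7: wins, pays 7, utility 19 - 7 = 12.
Bid 19: wins, pays 11, utility 19 - 11 = 8.
The best choice is 7 with utility 12.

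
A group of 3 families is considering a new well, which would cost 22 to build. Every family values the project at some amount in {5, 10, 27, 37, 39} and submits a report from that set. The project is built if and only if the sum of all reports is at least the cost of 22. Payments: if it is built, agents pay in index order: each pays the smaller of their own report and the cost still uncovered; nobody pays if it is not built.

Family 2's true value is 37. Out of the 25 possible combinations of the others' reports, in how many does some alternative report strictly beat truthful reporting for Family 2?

Others report (5, 10): truth gives 20; report 10 gives 27 > 20. Violating.
Others report (5, 27): truth gives 20; report 5 gives 32 > 20. Violating.
Others report (5, 37): truth gives 20; report 5 gives 32 > 20. Violating.
Others report (5, 39): truth gives 20; report 5 gives 32 > 20. Violating.
Others report (5, 5): truth gives 20; no alternative beats it.
Others report (27, 5): truth gives 37; no alternative beats it.
(Checking all 25 profiles: 9 have a profitable deviation, 16 do not.)

9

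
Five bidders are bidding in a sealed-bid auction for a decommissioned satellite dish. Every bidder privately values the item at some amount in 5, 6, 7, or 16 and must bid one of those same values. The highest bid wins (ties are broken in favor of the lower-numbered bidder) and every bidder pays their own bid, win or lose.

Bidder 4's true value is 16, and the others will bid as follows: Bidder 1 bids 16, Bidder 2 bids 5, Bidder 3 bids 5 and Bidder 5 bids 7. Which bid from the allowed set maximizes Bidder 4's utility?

Bid 5: loses but pays 5, utility -5.
Bid 6: loses but pays 6, utility -6.
Bid 7: loses but pays 7, utility -7.
Bid 16: loses but pays 16, utility -16.
The best choice is 5 with utility -5.

5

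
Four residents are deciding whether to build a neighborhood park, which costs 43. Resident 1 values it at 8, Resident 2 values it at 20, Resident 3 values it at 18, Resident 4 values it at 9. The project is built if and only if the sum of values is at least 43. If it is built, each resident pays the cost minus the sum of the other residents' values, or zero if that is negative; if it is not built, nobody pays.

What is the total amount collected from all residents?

14

Total value 55 ≥ cost 43, so it is built.
Resident 1: others sum to 47; max(0, 43 - 47) = 0.
Resident 2: others sum to 35; max(0, 43 - 35) = 8.
Resident 3: others sum to 37; max(0, 43 - 37) = 6.
Resident 4: others sum to 46; max(0, 43 - 46) = 0.
Total collected = 0 + 8 + 6 + 0 = 14.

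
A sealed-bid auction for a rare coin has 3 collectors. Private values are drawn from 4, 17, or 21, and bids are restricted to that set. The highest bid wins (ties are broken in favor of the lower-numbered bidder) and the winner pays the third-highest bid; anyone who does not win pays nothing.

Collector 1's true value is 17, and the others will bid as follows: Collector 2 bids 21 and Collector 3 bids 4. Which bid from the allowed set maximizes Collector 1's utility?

Bid 4: loses, pays 0, utility 0.
Bid 17: loses, pays 0, utility 0.
Bid 21: wins, pays 4, utility 17 - 4 = 13.
The best choice is 21 with utility 13.

21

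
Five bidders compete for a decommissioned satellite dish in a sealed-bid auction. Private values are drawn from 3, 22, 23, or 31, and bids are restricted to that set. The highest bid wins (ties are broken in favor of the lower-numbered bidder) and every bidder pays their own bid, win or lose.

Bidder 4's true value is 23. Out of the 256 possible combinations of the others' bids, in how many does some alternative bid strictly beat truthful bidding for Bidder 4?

234

Others bid (3, 3, 3, 3): truth gives 0; bid 22 gives 1 > 0. Violating.
Others bid (3, 3, 3, 22): truth gives 0; bid 22 gives 1 > 0. Violating.
Others bid (3, 3, 3, 31): truth gives -23; bid 3 gives -3 > -23. Violating.
Others bid (3, 3, 22, 31): truth gives -23; bid 3 gives -3 > -23. Violating.
Others bid (3, 3, 3, 23): truth gives 0; no alternative beats it.
Others bid (3, 3, 22, 3): truth gives 0; no alternative beats it.
(Checking all 256 profiles: 234 have a profitable deviation, 22 do not.)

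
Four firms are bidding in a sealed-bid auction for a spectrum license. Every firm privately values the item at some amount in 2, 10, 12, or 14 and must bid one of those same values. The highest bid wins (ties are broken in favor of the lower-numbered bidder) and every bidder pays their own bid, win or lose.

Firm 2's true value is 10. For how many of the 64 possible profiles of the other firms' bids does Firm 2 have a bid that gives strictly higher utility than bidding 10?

Others bid (2, 2, 12): truth gives -10; bid 2 gives -2 > -10. Violating.
Others bid (2, 2, 14): truth gives -10; bid 2 gives -2 > -10. Violating.
Others bid (2, 10, 12): truth gives -10; bid 2 gives -2 > -10. Violating.
Others bid (2, 10, 14): truth gives -10; bid 2 gives -2 > -10. Violating.
Others bid (2, 2, 2): truth gives 0; no alternative beats it.
Others bid (2, 2, 10): truth gives 0; no alternative beats it.
(Checking all 64 profiles: 60 have a profitable deviation, 4 do not.)

60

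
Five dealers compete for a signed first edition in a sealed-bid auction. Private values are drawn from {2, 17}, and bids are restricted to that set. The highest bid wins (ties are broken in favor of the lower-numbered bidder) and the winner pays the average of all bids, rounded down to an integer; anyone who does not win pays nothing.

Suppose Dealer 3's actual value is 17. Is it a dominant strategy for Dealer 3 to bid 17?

Yes

Check each profile of the others' bids and compare truth against every alternative bid.
Others bid (2, 2, 2, 2): truth gives 12, best alternative gives 0.
Others bid (2, 2, 2, 17): truth gives 9, best alternative gives 0.
Others bid (2, 2, 17, 2): truth gives 9, best alternative gives 0.
Others bid (2, 2, 17, 17): truth gives 6, best alternative gives 0.
Others bid (2, 17, 2, 2): truth gives 0, best alternative gives 0.
Others bid (2, 17, 2, 17): truth gives 0, best alternative gives 0.
(Remaining 10 profiles checked similarly; truth is weakly best in each.)
In every case the truthful bid is at least as good as any alternative, so it is a dominant strategy.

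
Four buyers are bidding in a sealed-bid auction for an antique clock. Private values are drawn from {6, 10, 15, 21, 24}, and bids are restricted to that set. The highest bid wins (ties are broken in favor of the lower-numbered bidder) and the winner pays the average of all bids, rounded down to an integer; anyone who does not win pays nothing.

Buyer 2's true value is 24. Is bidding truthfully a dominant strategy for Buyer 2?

Consider the case where Buyer 1 bids 6, Buyer 3 bids 6 and Buyer 4 bids 6.
Truthful bid 24: wins, pays 10, utility 24 - 10 = 14.
Bid 10 instead: wins, pays 7, utility 24 - 7 = 17.
Since 17 > 14, bidding 10 is strictly better here, so truthful bidding is not dominant.

No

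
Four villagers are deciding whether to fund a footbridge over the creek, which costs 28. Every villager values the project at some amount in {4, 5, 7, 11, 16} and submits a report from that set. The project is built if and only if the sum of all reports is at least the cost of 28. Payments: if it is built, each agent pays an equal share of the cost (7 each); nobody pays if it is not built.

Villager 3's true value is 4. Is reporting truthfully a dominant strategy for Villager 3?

Yes

Check each profile of the others' reports and compare truth against every alternative report.
Others report (5, 7, 11): truth gives 0, best alternative gives -3.
Others report (5, 11, 7): truth gives 0, best alternative gives -3.
Others report (7, 5, 11): truth gives 0, best alternative gives -3.
Others report (7, 11, 5): truth gives 0, best alternative gives -3.
Others report (11, 5, 7): truth gives 0, best alternative gives -3.
Others report (11, 7, 5): truth gives 0, best alternative gives -3.
(Remaining 119 profiles checked similarly; truth is weakly best in each.)
In every case the truthful report is at least as good as any alternative, so it is a dominant strategy.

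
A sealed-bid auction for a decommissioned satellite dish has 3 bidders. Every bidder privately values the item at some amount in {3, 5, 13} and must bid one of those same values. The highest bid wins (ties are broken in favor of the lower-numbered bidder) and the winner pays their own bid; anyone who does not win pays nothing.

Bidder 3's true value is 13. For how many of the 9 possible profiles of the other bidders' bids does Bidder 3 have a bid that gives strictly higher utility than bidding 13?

Others bid (3, 3): truth gives 0; bid 5 gives 8 > 0. Violating.
Others bid (3, 5): truth gives 0; no alternative beats it.
Others bid (3, 13): truth gives 0; no alternative beats it.
(Checking all 9 profiles: 1 has a profitable deviation, 8 do not.)

1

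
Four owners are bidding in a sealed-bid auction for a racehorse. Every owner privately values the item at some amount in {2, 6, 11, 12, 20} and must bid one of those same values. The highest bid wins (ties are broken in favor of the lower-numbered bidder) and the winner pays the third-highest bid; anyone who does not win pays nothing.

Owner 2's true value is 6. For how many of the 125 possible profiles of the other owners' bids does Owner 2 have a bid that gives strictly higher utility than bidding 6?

9

Others bid (2, 2, 11): truth gives 0; bid 11 gives 4 > 0. Violating.
Others bid (2, 2, 12): truth gives 0; bid 12 gives 4 > 0. Violating.
Others bid (2, 2, 20): truth gives 0; bid 20 gives 4 > 0. Violating.
Others bid (2, 11, 2): truth gives 0; bid 11 gives 4 > 0. Violating.
Others bid (2, 2, 2): truth gives 4; no alternative beats it.
Others bid (2, 2, 6): truth gives 4; no alternative beats it.
(Checking all 125 profiles: 9 have a profitable deviation, 116 do not.)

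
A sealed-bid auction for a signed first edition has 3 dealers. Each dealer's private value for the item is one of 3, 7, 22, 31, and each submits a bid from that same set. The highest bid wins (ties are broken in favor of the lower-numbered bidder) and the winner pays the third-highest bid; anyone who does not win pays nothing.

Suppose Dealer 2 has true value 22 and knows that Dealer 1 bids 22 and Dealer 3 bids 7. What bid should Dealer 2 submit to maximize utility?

Bid 3: loses, pays 0, utility 0.
Bid 7: loses, pays 0, utility 0.
Bid 22: loses, pays 0, utility 0.
Bid 31: wins, pays 7, utility 22 - 7 = 15.
The best choice is 31 with utility 15.

31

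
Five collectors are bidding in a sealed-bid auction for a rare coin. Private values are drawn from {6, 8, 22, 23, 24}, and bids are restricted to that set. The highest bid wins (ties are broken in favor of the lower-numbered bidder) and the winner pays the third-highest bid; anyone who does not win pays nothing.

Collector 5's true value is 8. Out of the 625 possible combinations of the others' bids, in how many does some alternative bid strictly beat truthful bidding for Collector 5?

Others bid (6, 6, 6, 8): truth gives 0; bid 22 gives 2 > 0. Violating.
Others bid (6, 6, 6, 22): truth gives 0; bid 23 gives 2 > 0. Violating.
Others bid (6, 6, 6, 23): truth gives 0; bid 24 gives 2 > 0. Violating.
Others bid (6, 6, 8, 6): truth gives 0; bid 22 gives 2 > 0. Violating.
Others bid (6, 6, 6, 6): truth gives 2; no alternative beats it.
Others bid (6, 6, 6, 24): truth gives 0; no alternative beats it.
(Checking all 625 profiles: 12 have a profitable deviation, 613 do not.)

12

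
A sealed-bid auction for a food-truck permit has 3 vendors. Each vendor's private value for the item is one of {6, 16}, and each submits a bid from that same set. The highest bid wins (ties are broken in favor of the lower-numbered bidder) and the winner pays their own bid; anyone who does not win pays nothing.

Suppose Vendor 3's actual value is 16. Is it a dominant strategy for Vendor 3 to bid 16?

Check each profile of the others' bids and compare truth against every alternative bid.
Others bid (6, 6): truth gives 0, best alternative gives 0.
Others bid (6, 16): truth gives 0, best alternative gives 0.
Others bid (16, 6): truth gives 0, best alternative gives 0.
Others bid (16, 16): truth gives 0, best alternative gives 0.
In every case the truthful bid is at least as good as any alternative, so it is a dominant strategy.

Yes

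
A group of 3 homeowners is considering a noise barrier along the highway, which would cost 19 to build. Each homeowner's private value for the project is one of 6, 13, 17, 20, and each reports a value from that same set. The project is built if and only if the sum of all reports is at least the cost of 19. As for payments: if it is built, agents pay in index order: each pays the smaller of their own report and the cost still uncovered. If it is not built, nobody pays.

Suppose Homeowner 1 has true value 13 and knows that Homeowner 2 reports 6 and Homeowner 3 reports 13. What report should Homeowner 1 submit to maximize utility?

6

Report 6: project built, pays 6, utility 13 - 6 = 7.
Report 13: project built, pays 13, utility 13 - 13 = 0.
Report 17: project built, pays 17, utility 13 - 17 = -4.
Report 20: project built, pays 19, utility 13 - 19 = -6.
The best choice is 6 with utility 7.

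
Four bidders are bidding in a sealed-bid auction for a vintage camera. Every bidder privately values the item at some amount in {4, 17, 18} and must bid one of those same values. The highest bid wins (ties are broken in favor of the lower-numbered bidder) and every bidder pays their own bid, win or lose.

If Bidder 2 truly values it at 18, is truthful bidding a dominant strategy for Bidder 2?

Consider the case where Bidder 1 bids 4, Bidder 3 bids 4 and Bidder 4 bids 4.
Truthful bid 18: wins, pays 18, utility 18 - 18 = 0.
Bid 17 instead: wins, pays 17, utility 18 - 17 = 1.
Since 1 > 0, bidding 17 is strictly better here, so truthful bidding is not dominant.

No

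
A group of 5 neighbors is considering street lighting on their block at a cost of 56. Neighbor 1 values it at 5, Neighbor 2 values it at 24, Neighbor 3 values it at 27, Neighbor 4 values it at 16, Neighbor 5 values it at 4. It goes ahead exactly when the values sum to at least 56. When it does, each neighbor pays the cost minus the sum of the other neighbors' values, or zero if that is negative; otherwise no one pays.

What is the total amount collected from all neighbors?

11

Total value 76 ≥ cost 56, so it is built.
Neighbor 1: others sum to 71; max(0, 56 - 71) = 0.
Neighbor 2: others sum to 52; max(0, 56 - 52) = 4.
Neighbor 3: others sum to 49; max(0, 56 - 49) = 7.
Neighbor 4: others sum to 60; max(0, 56 - 60) = 0.
Neighbor 5: others sum to 72; max(0, 56 - 72) = 0.
Total collected = 0 + 4 + 7 + 0 + 0 = 11.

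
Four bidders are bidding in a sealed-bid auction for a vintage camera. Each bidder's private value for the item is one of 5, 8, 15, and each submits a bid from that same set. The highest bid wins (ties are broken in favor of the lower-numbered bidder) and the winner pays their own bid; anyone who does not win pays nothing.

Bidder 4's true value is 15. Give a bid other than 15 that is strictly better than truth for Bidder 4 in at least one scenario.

8

Suppose Bidder 1 bids 5, Bidder 2 bids 5 and Bidder 3 bids 5.
Bid 15: wins, pays 15, utility 15 - 15 = 0.
Bid 8: wins, pays 8, utility 15 - 8 = 7.
So bidding 8 beats truth here (7 > 0).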